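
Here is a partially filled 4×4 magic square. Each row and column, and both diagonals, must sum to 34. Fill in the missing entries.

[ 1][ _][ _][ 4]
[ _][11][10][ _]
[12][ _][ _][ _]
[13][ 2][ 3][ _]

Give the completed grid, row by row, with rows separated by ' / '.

Row 4 needs 34; the known cells sum to 18, so (4,4) = 16.
From column 1, 34 − (1 + 12 + 13) gives (2,1) = 8.
Main diagonal: 1 + 11 + 16 + ? = 34, so (3,3) = 6.
Anti-diagonal must total 34; the given cells sum to 27, so (3,2) = 7.
Row 2 needs 34; the known cells sum to 29, so (2,4) = 5.
From row 3, 34 − (12 + 7 + 6) gives (3,4) = 9.
Using column 2: 11 + 7 + 2 + ? → (1,2) = 34 − 20 = 14.
Using column 3: 10 + 6 + 3 + ? → (1,3) = 34 − 19 = 15.

1 14 15 4 / 8 11 10 5 / 12 7 6 9 / 13 2 3 16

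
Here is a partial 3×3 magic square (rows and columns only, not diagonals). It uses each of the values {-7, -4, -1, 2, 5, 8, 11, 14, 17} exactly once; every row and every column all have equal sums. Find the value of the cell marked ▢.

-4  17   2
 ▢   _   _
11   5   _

8

The 9 entries sum to 45, so each line sums to 45/3 = 15.
Row 3: 11 + 5 + ? = 15, so (3,3) = -1.
The remaining cell in column 1 is (2,1) = 15 − 7 = 8.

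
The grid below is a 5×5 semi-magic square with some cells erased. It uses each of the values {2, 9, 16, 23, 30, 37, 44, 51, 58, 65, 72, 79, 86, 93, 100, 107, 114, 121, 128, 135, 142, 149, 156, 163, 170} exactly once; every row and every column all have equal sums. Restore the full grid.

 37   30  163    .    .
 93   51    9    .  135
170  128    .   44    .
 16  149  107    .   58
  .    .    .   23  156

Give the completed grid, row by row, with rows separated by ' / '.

The 25 entries sum to 2150, so each line sums to 2150/5 = 430.
Row 2: 93 + 51 + 9 + 135 + ? = 430, so (2,4) = 142.
Row 4: 16 + 149 + 107 + 58 + ? = 430, so (4,4) = 100.
From column 1, 430 − (37 + 93 + 170 + 16) gives (5,1) = 114.
Column 2 needs 430; the known cells sum to 358, so (5,2) = 72.
The remaining cell in column 4 is (1,4) = 430 − 309 = 121.
From row 1, 430 − (37 + 30 + 163 + 121) gives (1,5) = 79.
Row 5 needs 430; the known cells sum to 365, so (5,3) = 65.
From column 3, 430 − (163 + 9 + 107 + 65) gives (3,3) = 86.
The remaining cell in column 5 is (3,5) = 430 − 428 = 2.

37 30 163 121 79 / 93 51 9 142 135 / 170 128 86 44 2 / 16 149 107 100 58 / 114 72 65 23 156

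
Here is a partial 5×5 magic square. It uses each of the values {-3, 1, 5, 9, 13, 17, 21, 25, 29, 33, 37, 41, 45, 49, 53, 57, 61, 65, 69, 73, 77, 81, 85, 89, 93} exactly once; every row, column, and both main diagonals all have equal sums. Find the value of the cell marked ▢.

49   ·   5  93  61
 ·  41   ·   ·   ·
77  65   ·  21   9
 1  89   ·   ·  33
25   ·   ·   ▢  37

69

The 25 entries sum to 1125, so each line sums to 1125/5 = 225.
Row 1 must total 225; the given cells sum to 208, so (1,2) = 17.
From row 3, 225 − (77 + 65 + 21 + 9) gives (3,3) = 53.
Column 1 needs 225; the known cells sum to 152, so (2,1) = 73.
The remaining cell in column 2 is (5,2) = 225 − 212 = 13.
The remaining cell in column 5 is (2,5) = 225 − 140 = 85.
Main diagonal: 49 + 41 + 53 + 37 + ? = 225, so (4,4) = 45.
Anti-diagonal needs 225; the known cells sum to 228, so (2,4) = -3.
Row 2 needs 225; the known cells sum to 196, so (2,3) = 29.
Row 4 must total 225; the given cells sum to 168, so (4,3) = 57.
Column 3: 5 + 29 + 53 + 57 + ? = 225, so (5,3) = 81.
Column 4: 93 + (-3) + 21 + 45 + ? = 225, so (5,4) = 69.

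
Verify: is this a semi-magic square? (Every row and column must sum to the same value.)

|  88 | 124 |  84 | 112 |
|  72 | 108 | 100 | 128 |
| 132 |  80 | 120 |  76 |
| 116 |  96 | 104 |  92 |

Row 1: 88 + 124 + 84 + 112 = 408.
Row 2: 72 + 108 + 100 + 128 = 408.
Row 3: 132 + 80 + 120 + 76 = 408.
Row 4: 116 + 96 + 104 + 92 = 408.
Column 1: 88 + 72 + 132 + 116 = 408.
Column 2: 124 + 108 + 80 + 96 = 408.
Column 3: 84 + 100 + 120 + 104 = 408.
Column 4: 112 + 128 + 76 + 92 = 408.
All lines sum to 408.

Yes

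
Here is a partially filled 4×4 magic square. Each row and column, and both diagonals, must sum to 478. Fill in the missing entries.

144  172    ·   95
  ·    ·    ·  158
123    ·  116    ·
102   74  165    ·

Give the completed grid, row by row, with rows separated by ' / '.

Row 1 must total 478; the given cells sum to 411, so (1,3) = 67.
Row 4: 102 + 74 + 165 + ? = 478, so (4,4) = 137.
From column 1, 478 − (144 + 123 + 102) gives (2,1) = 109.
Column 3 needs 478; the known cells sum to 348, so (2,3) = 130.
Using column 4: 95 + 158 + 137 + ? → (3,4) = 478 − 390 = 88.
The remaining cell in main diagonal is (2,2) = 478 − 397 = 81.
Anti-diagonal must total 478; the given cells sum to 327, so (3,2) = 151.

144 172 67 95 / 109 81 130 158 / 123 151 116 88 / 102 74 165 137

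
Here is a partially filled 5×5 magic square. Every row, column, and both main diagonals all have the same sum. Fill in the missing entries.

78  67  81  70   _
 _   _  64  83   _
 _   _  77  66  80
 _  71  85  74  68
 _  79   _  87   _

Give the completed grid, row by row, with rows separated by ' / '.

78 67 81 70 84 / 86 75 64 83 72 / 69 88 77 66 80 / 82 71 85 74 68 / 65 79 73 87 76

Column 4 is already complete: 70 + 83 + 66 + 74 + 87 = 380, so that is the magic constant.
The remaining cell in row 1 is (1,5) = 380 − 296 = 84.
Row 4: 71 + 85 + 74 + 68 + ? = 380, so (4,1) = 82.
The remaining cell in column 3 is (5,3) = 380 − 307 = 73.
Anti-diagonal needs 380; the known cells sum to 315, so (5,1) = 65.
Row 5: 65 + 79 + 73 + 87 + ? = 380, so (5,5) = 76.
Column 5 needs 380; the known cells sum to 308, so (2,5) = 72.
The remaining cell in main diagonal is (2,2) = 380 − 305 = 75.
The remaining cell in row 2 is (2,1) = 380 − 294 = 86.
Column 1 needs 380; the known cells sum to 311, so (3,1) = 69.
Column 2 needs 380; the known cells sum to 292, so (3,2) = 88.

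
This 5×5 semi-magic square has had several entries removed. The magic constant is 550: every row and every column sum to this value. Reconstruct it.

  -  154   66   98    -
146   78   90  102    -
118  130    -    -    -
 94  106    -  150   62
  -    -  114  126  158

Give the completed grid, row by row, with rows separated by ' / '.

Using row 2: 146 + 78 + 90 + 102 + ? → (2,5) = 550 − 416 = 134.
Row 4: 94 + 106 + 150 + 62 + ? = 550, so (4,3) = 138.
Using column 2: 154 + 78 + 130 + 106 + ? → (5,2) = 550 − 468 = 82.
Column 3: 66 + 90 + 138 + 114 + ? = 550, so (3,3) = 142.
Column 4: 98 + 102 + 150 + 126 + ? = 550, so (3,4) = 74.
From row 3, 550 − (118 + 130 + 142 + 74) gives (3,5) = 86.
Using row 5: 82 + 114 + 126 + 158 + ? → (5,1) = 550 − 480 = 70.
Column 1 needs 550; the known cells sum to 428, so (1,1) = 122.
Column 5: 134 + 86 + 62 + 158 + ? = 550, so (1,5) = 110.

122 154 66 98 110 / 146 78 90 102 134 / 118 130 142 74 86 / 94 106 138 150 62 / 70 82 114 126 158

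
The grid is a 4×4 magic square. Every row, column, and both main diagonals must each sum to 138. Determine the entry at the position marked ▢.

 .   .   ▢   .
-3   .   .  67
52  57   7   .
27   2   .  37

17

Row 3 needs 138; the known cells sum to 116, so (3,4) = 22.
Using row 4: 27 + 2 + 37 + ? → (4,3) = 138 − 66 = 72.
The remaining cell in column 1 is (1,1) = 138 − 76 = 62.
The remaining cell in column 4 is (1,4) = 138 − 126 = 12.
Main diagonal needs 138; the known cells sum to 106, so (2,2) = 32.
The remaining cell in anti-diagonal is (2,3) = 138 − 96 = 42.
Using column 2: 32 + 57 + 2 + ? → (1,2) = 138 − 91 = 47.
From column 3, 138 − (42 + 7 + 72) gives (1,3) = 17.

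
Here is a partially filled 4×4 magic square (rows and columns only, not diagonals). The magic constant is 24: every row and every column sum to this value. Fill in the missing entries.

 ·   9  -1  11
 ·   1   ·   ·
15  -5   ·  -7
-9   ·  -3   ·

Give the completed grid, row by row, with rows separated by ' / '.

Using row 1: 9 + (-1) + 11 + ? → (1,1) = 24 − 19 = 5.
Row 3 must total 24; the given cells sum to 3, so (3,3) = 21.
The remaining cell in column 1 is (2,1) = 24 − 11 = 13.
From column 2, 24 − (9 + 1 + (-5)) gives (4,2) = 19.
From column 3, 24 − (-1 + 21 + (-3)) gives (2,3) = 7.
The remaining cell in row 2 is (2,4) = 24 − 21 = 3.
Using row 4: -9 + 19 + (-3) + ? → (4,4) = 24 − 7 = 17.

5 9 -1 11 / 13 1 7 3 / 15 -5 21 -7 / -9 19 -3 17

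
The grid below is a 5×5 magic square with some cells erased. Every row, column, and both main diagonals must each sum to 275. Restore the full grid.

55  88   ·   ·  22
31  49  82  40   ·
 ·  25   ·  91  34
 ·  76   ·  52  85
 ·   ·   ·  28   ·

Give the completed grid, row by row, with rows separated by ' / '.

55 88 46 64 22 / 31 49 82 40 73 / 67 25 58 91 34 / 43 76 19 52 85 / 79 37 70 28 61

From row 2, 275 − (31 + 49 + 82 + 40) gives (2,5) = 73.
Using column 2: 88 + 49 + 25 + 76 + ? → (5,2) = 275 − 238 = 37.
Using column 4: 40 + 91 + 52 + 28 + ? → (1,4) = 275 − 211 = 64.
Column 5 must total 275; the given cells sum to 214, so (5,5) = 61.
Main diagonal: 55 + 49 + 52 + 61 + ? = 275, so (3,3) = 58.
Anti-diagonal needs 275; the known cells sum to 196, so (5,1) = 79.
From row 1, 275 − (55 + 88 + 64 + 22) gives (1,3) = 46.
The remaining cell in row 3 is (3,1) = 275 − 208 = 67.
Row 5 must total 275; the given cells sum to 205, so (5,3) = 70.
Column 1 must total 275; the given cells sum to 232, so (4,1) = 43.
From column 3, 275 − (46 + 82 + 58 + 70) gives (4,3) = 19.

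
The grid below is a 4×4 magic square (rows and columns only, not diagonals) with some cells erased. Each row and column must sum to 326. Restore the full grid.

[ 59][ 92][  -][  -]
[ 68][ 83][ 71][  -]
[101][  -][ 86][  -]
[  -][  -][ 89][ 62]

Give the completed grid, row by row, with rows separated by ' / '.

59 92 80 95 / 68 83 71 104 / 101 74 86 65 / 98 77 89 62

Using row 2: 68 + 83 + 71 + ? → (2,4) = 326 − 222 = 104.
Column 1 must total 326; the given cells sum to 228, so (4,1) = 98.
Column 3 needs 326; the known cells sum to 246, so (1,3) = 80.
From row 1, 326 − (59 + 92 + 80) gives (1,4) = 95.
Row 4: 98 + 89 + 62 + ? = 326, so (4,2) = 77.
Using column 2: 92 + 83 + 77 + ? → (3,2) = 326 − 252 = 74.
Using column 4: 95 + 104 + 62 + ? → (3,4) = 326 − 261 = 65.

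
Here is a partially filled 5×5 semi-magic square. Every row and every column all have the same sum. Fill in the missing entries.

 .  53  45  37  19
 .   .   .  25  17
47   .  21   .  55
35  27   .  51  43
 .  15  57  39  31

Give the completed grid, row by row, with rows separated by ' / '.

11 53 45 37 19 / 49 41 33 25 17 / 47 29 21 13 55 / 35 27 9 51 43 / 23 15 57 39 31

Column 5 is already complete: 19 + 17 + 55 + 43 + 31 = 165, so that is the magic constant.
Row 1 needs 165; the known cells sum to 154, so (1,1) = 11.
Row 4 must total 165; the given cells sum to 156, so (4,3) = 9.
From row 5, 165 − (15 + 57 + 39 + 31) gives (5,1) = 23.
Column 1 needs 165; the known cells sum to 116, so (2,1) = 49.
The remaining cell in column 3 is (2,3) = 165 − 132 = 33.
Using column 4: 37 + 25 + 51 + 39 + ? → (3,4) = 165 − 152 = 13.
Using row 2: 49 + 33 + 25 + 17 + ? → (2,2) = 165 − 124 = 41.
Row 3: 47 + 21 + 13 + 55 + ? = 165, so (3,2) = 29.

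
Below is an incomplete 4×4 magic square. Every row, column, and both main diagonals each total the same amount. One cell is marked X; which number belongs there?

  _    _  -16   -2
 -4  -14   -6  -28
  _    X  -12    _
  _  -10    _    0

Row 2 is complete and sums to -52; that is the magic constant.
Column 3 must total -52; the given cells sum to -34, so (4,3) = -18.
Column 4 needs -52; the known cells sum to -30, so (3,4) = -22.
Main diagonal must total -52; the given cells sum to -26, so (1,1) = -26.
Using row 1: -26 + (-16) + (-2) + ? → (1,2) = -52 − (-44) = -8.
Row 4: -10 + (-18) + 0 + ? = -52, so (4,1) = -24.
Column 1 must total -52; the given cells sum to -54, so (3,1) = 2.
Using column 2: -8 + (-14) + (-10) + ? → (3,2) = -52 − (-32) = -20.

-20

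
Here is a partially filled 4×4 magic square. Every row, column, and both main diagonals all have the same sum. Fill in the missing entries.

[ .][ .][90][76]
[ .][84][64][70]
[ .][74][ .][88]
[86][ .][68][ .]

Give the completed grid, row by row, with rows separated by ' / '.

Anti-diagonal is already complete: 76 + 64 + 74 + 86 = 300, so that is the magic constant.
Row 2 needs 300; the known cells sum to 218, so (2,1) = 82.
Using column 3: 90 + 64 + 68 + ? → (3,3) = 300 − 222 = 78.
The remaining cell in column 4 is (4,4) = 300 − 234 = 66.
Using main diagonal: 84 + 78 + 66 + ? → (1,1) = 300 − 228 = 72.
Row 1: 72 + 90 + 76 + ? = 300, so (1,2) = 62.
Using row 3: 74 + 78 + 88 + ? → (3,1) = 300 − 240 = 60.
Row 4 must total 300; the given cells sum to 220, so (4,2) = 80.

72 62 90 76 / 82 84 64 70 / 60 74 78 88 / 86 80 68 66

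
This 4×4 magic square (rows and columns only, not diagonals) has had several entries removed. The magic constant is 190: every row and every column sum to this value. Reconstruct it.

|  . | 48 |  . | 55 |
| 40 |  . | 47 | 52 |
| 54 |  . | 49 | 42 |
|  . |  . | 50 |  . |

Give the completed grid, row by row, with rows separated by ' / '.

43 48 44 55 / 40 51 47 52 / 54 45 49 42 / 53 46 50 41

Row 2 must total 190; the given cells sum to 139, so (2,2) = 51.
The remaining cell in row 3 is (3,2) = 190 − 145 = 45.
The remaining cell in column 2 is (4,2) = 190 − 144 = 46.
Using column 3: 47 + 49 + 50 + ? → (1,3) = 190 − 146 = 44.
Column 4 needs 190; the known cells sum to 149, so (4,4) = 41.
The remaining cell in row 1 is (1,1) = 190 − 147 = 43.
Row 4 needs 190; the known cells sum to 137, so (4,1) = 53.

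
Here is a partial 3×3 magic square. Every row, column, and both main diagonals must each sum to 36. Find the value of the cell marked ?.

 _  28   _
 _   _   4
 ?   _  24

16

Column 3 needs 36; the known cells sum to 28, so (1,3) = 8.
The remaining cell in row 1 is (1,1) = 36 − 36 = 0.
Main diagonal must total 36; the given cells sum to 24, so (2,2) = 12.
Anti-diagonal must total 36; the given cells sum to 20, so (3,1) = 16.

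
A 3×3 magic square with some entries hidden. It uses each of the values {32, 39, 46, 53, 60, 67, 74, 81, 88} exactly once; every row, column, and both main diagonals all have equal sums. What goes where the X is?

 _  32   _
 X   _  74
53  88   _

The 9 entries sum to 540, so each line sums to 540/3 = 180.
From row 3, 180 − (53 + 88) gives (3,3) = 39.
Column 2 needs 180; the known cells sum to 120, so (2,2) = 60.
From column 3, 180 − (74 + 39) gives (1,3) = 67.
Main diagonal needs 180; the known cells sum to 99, so (1,1) = 81.
The remaining cell in row 2 is (2,1) = 180 − 134 = 46.

46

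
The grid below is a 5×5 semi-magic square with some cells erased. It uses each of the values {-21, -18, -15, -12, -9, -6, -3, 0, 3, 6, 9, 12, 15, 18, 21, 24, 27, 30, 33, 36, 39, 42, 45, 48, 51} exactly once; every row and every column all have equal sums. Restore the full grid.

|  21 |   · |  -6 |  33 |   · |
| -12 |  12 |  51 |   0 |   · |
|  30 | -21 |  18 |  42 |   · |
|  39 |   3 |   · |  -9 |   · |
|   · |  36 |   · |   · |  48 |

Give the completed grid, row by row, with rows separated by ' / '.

21 45 -6 33 -18 / -12 12 51 0 24 / 30 -21 18 42 6 / 39 3 27 -9 15 / -3 36 -15 9 48

The 25 entries sum to 375, so each line sums to 375/5 = 75.
Row 2 needs 75; the known cells sum to 51, so (2,5) = 24.
The remaining cell in row 3 is (3,5) = 75 − 69 = 6.
Column 1 needs 75; the known cells sum to 78, so (5,1) = -3.
Column 2 needs 75; the known cells sum to 30, so (1,2) = 45.
Column 4 needs 75; the known cells sum to 66, so (5,4) = 9.
Row 1 needs 75; the known cells sum to 93, so (1,5) = -18.
From row 5, 75 − (-3 + 36 + 9 + 48) gives (5,3) = -15.
Using column 3: -6 + 51 + 18 + (-15) + ? → (4,3) = 75 − 48 = 27.
From column 5, 75 − (-18 + 24 + 6 + 48) gives (4,5) = 15.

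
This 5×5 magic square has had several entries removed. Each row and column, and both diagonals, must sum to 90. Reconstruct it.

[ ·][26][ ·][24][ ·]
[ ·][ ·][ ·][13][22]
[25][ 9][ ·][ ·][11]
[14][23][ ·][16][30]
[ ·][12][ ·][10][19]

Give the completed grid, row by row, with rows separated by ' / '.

From row 4, 90 − (14 + 23 + 16 + 30) gives (4,3) = 7.
Column 2 must total 90; the given cells sum to 70, so (2,2) = 20.
From column 4, 90 − (24 + 13 + 16 + 10) gives (3,4) = 27.
Using column 5: 22 + 11 + 30 + 19 + ? → (1,5) = 90 − 82 = 8.
Using row 3: 25 + 9 + 27 + 11 + ? → (3,3) = 90 − 72 = 18.
Main diagonal needs 90; the known cells sum to 73, so (1,1) = 17.
The remaining cell in anti-diagonal is (5,1) = 90 − 62 = 28.
Row 1 must total 90; the given cells sum to 75, so (1,3) = 15.
Row 5 needs 90; the known cells sum to 69, so (5,3) = 21.
Column 1 needs 90; the known cells sum to 84, so (2,1) = 6.
The remaining cell in column 3 is (2,3) = 90 − 61 = 29.

17 26 15 24 8 / 6 20 29 13 22 / 25 9 18 27 11 / 14 23 7 16 30 / 28 12 21 10 19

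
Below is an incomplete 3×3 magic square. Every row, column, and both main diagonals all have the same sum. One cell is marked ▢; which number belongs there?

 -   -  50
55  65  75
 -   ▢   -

Row 2 is complete and sums to 195; that is the magic constant.
Column 3 must total 195; the given cells sum to 125, so (3,3) = 70.
Main diagonal: 65 + 70 + ? = 195, so (1,1) = 60.
From anti-diagonal, 195 − (50 + 65) gives (3,1) = 80.
The remaining cell in row 1 is (1,2) = 195 − 110 = 85.
Row 3 needs 195; the known cells sum to 150, so (3,2) = 45.

45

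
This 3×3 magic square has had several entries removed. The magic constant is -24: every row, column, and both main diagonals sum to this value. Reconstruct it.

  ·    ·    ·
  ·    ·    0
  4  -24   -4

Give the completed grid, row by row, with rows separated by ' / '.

-12 8 -20 / -16 -8 0 / 4 -24 -4

Column 3 must total -24; the given cells sum to -4, so (1,3) = -20.
Anti-diagonal must total -24; the given cells sum to -16, so (2,2) = -8.
Using row 2: -8 + 0 + ? → (2,1) = -24 − (-8) = -16.
Column 1 must total -24; the given cells sum to -12, so (1,1) = -12.
The remaining cell in column 2 is (1,2) = -24 − (-32) = 8.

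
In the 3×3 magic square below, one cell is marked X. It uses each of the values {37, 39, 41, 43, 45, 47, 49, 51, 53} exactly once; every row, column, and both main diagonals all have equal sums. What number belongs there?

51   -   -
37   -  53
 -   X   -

49

The 9 entries sum to 405, so each line sums to 405/3 = 135.
Row 2: 37 + 53 + ? = 135, so (2,2) = 45.
Column 1 needs 135; the known cells sum to 88, so (3,1) = 47.
Using main diagonal: 51 + 45 + ? → (3,3) = 135 − 96 = 39.
Anti-diagonal: 45 + 47 + ? = 135, so (1,3) = 43.
Row 1 must total 135; the given cells sum to 94, so (1,2) = 41.
Using row 3: 47 + 39 + ? → (3,2) = 135 − 86 = 49.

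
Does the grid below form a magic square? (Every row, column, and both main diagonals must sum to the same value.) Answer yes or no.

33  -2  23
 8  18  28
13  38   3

Row 1: 33 + (-2) + 23 = 54.
Row 2: 8 + 18 + 28 = 54.
Row 3: 13 + 38 + 3 = 54.
Column 1: 33 + 8 + 13 = 54.
Column 2: -2 + 18 + 38 = 54.
Column 3: 23 + 28 + 3 = 54.
Main diagonal: 33 + 18 + 3 = 54.
Anti-diagonal: 23 + 18 + 13 = 54.
All lines sum to 54.

Yes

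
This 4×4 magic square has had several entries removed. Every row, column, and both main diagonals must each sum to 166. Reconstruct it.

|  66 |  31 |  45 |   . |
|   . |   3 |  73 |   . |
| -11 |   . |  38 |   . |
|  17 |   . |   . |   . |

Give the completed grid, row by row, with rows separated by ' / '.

The remaining cell in row 1 is (1,4) = 166 − 142 = 24.
Column 1 must total 166; the given cells sum to 72, so (2,1) = 94.
Column 3 must total 166; the given cells sum to 156, so (4,3) = 10.
Using main diagonal: 66 + 3 + 38 + ? → (4,4) = 166 − 107 = 59.
Anti-diagonal: 24 + 73 + 17 + ? = 166, so (3,2) = 52.
From row 2, 166 − (94 + 3 + 73) gives (2,4) = -4.
Row 3 must total 166; the given cells sum to 79, so (3,4) = 87.
Row 4: 17 + 10 + 59 + ? = 166, so (4,2) = 80.

66 31 45 24 / 94 3 73 -4 / -11 52 38 87 / 17 80 10 59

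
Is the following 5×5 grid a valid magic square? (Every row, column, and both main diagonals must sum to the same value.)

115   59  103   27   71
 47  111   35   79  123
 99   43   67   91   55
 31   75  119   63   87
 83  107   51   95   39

No — anti-diagonal sums to 375 but row 3 sums to 355.

Row 1: 115 + 59 + 103 + 27 + 71 = 375.
Row 2: 47 + 111 + 35 + 79 + 123 = 395.
Row 3: 99 + 43 + 67 + 91 + 55 = 355.
Row 4: 31 + 75 + 119 + 63 + 87 = 375.
Row 5: 83 + 107 + 51 + 95 + 39 = 375.
Column 1: 115 + 47 + 99 + 31 + 83 = 375.
Column 2: 59 + 111 + 43 + 75 + 107 = 395.
Column 3: 103 + 35 + 67 + 119 + 51 = 375.
Column 4: 27 + 79 + 91 + 63 + 95 = 355.
Column 5: 71 + 123 + 55 + 87 + 39 = 375.
Main diagonal: 115 + 111 + 67 + 63 + 39 = 395.
Anti-diagonal: 71 + 79 + 67 + 75 + 83 = 375.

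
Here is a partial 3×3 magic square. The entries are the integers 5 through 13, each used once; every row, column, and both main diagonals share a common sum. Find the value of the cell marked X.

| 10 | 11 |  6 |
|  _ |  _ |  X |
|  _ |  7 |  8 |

The entries are 5 through 13, which sum to 81, so each line sums to 81/3 = 27.
Using row 3: 7 + 8 + ? → (3,1) = 27 − 15 = 12.
From column 1, 27 − (10 + 12) gives (2,1) = 5.
Column 2: 11 + 7 + ? = 27, so (2,2) = 9.
The remaining cell in column 3 is (2,3) = 27 − 14 = 13.

13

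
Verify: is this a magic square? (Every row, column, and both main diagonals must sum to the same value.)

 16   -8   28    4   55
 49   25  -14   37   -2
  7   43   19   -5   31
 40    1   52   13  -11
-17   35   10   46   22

No — column 2 sums to 96 but row 1 sums to 95.

Row 1: 16 + (-8) + 28 + 4 + 55 = 95.
Row 2: 49 + 25 + (-14) + 37 + (-2) = 95.
Row 3: 7 + 43 + 19 + (-5) + 31 = 95.
Row 4: 40 + 1 + 52 + 13 + (-11) = 95.
Row 5: -17 + 35 + 10 + 46 + 22 = 96.
Column 1: 16 + 49 + 7 + 40 + (-17) = 95.
Column 2: -8 + 25 + 43 + 1 + 35 = 96.
Column 3: 28 + (-14) + 19 + 52 + 10 = 95.
Column 4: 4 + 37 + (-5) + 13 + 46 = 95.
Column 5: 55 + (-2) + 31 + (-11) + 22 = 95.
Main diagonal: 16 + 25 + 19 + 13 + 22 = 95.
Anti-diagonal: 55 + 37 + 19 + 1 + (-17) = 95.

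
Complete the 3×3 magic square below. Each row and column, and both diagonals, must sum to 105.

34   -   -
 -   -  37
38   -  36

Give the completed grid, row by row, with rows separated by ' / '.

34 39 32 / 33 35 37 / 38 31 36

The remaining cell in row 3 is (3,2) = 105 − 74 = 31.
Column 1: 34 + 38 + ? = 105, so (2,1) = 33.
Column 3: 37 + 36 + ? = 105, so (1,3) = 32.
Main diagonal needs 105; the known cells sum to 70, so (2,2) = 35.
Row 1 needs 105; the known cells sum to 66, so (1,2) = 39.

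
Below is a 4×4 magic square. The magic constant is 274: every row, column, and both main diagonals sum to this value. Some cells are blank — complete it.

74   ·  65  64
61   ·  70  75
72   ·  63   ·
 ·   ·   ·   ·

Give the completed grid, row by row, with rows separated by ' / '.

74 71 65 64 / 61 68 70 75 / 72 73 63 66 / 67 62 76 69

Using row 1: 74 + 65 + 64 + ? → (1,2) = 274 − 203 = 71.
From row 2, 274 − (61 + 70 + 75) gives (2,2) = 68.
Column 1 must total 274; the given cells sum to 207, so (4,1) = 67.
From column 3, 274 − (65 + 70 + 63) gives (4,3) = 76.
Main diagonal: 74 + 68 + 63 + ? = 274, so (4,4) = 69.
Using anti-diagonal: 64 + 70 + 67 + ? → (3,2) = 274 − 201 = 73.
Row 3: 72 + 73 + 63 + ? = 274, so (3,4) = 66.
The remaining cell in row 4 is (4,2) = 274 − 212 = 62.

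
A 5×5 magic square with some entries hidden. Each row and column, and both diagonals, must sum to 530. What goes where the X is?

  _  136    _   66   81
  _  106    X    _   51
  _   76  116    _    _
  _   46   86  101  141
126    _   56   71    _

Row 4 must total 530; the given cells sum to 374, so (4,1) = 156.
Column 2 needs 530; the known cells sum to 364, so (5,2) = 166.
The remaining cell in anti-diagonal is (2,4) = 530 − 369 = 161.
Row 5 must total 530; the given cells sum to 419, so (5,5) = 111.
Column 4 needs 530; the known cells sum to 399, so (3,4) = 131.
Column 5 needs 530; the known cells sum to 384, so (3,5) = 146.
Using main diagonal: 106 + 116 + 101 + 111 + ? → (1,1) = 530 − 434 = 96.
Row 1 needs 530; the known cells sum to 379, so (1,3) = 151.
Row 3 must total 530; the given cells sum to 469, so (3,1) = 61.
Column 1 needs 530; the known cells sum to 439, so (2,1) = 91.
Column 3: 151 + 116 + 86 + 56 + ? = 530, so (2,3) = 121.

121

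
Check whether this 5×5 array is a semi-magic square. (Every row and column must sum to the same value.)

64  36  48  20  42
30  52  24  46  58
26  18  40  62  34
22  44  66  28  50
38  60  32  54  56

Row 1: 64 + 36 + 48 + 20 + 42 = 210.
Row 2: 30 + 52 + 24 + 46 + 58 = 210.
Row 3: 26 + 18 + 40 + 62 + 34 = 180.
Row 4: 22 + 44 + 66 + 28 + 50 = 210.
Row 5: 38 + 60 + 32 + 54 + 56 = 240.
Column 1: 64 + 30 + 26 + 22 + 38 = 180.
Column 2: 36 + 52 + 18 + 44 + 60 = 210.
Column 3: 48 + 24 + 40 + 66 + 32 = 210.
Column 4: 20 + 46 + 62 + 28 + 54 = 210.
Column 5: 42 + 58 + 34 + 50 + 56 = 240.

No — row 5 sums to 240 but column 3 sums to 210.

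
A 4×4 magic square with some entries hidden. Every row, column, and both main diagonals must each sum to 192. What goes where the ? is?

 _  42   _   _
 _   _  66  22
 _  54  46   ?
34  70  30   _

From row 4, 192 − (34 + 70 + 30) gives (4,4) = 58.
Column 2 must total 192; the given cells sum to 166, so (2,2) = 26.
Column 3 needs 192; the known cells sum to 142, so (1,3) = 50.
Using main diagonal: 26 + 46 + 58 + ? → (1,1) = 192 − 130 = 62.
Anti-diagonal must total 192; the given cells sum to 154, so (1,4) = 38.
From row 2, 192 − (26 + 66 + 22) gives (2,1) = 78.
Using column 1: 62 + 78 + 34 + ? → (3,1) = 192 − 174 = 18.
Column 4 must total 192; the given cells sum to 118, so (3,4) = 74.

74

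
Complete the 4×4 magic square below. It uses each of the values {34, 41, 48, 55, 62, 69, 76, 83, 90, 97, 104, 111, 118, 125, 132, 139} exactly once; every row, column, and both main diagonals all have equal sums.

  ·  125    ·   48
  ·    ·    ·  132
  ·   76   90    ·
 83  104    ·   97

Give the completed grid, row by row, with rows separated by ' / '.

The 16 entries sum to 1384, so each line sums to 1384/4 = 346.
The remaining cell in row 4 is (4,3) = 346 − 284 = 62.
Column 2 must total 346; the given cells sum to 305, so (2,2) = 41.
Column 4: 48 + 132 + 97 + ? = 346, so (3,4) = 69.
From main diagonal, 346 − (41 + 90 + 97) gives (1,1) = 118.
From anti-diagonal, 346 − (48 + 76 + 83) gives (2,3) = 139.
Row 1 must total 346; the given cells sum to 291, so (1,3) = 55.
Row 2 needs 346; the known cells sum to 312, so (2,1) = 34.
Row 3 needs 346; the known cells sum to 235, so (3,1) = 111.

118 125 55 48 / 34 41 139 132 / 111 76 90 69 / 83 104 62 97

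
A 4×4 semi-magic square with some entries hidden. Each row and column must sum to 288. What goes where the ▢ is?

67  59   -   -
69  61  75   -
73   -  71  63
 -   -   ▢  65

57

The remaining cell in row 2 is (2,4) = 288 − 205 = 83.
The remaining cell in row 3 is (3,2) = 288 − 207 = 81.
The remaining cell in column 1 is (4,1) = 288 − 209 = 79.
Using column 2: 59 + 61 + 81 + ? → (4,2) = 288 − 201 = 87.
From column 4, 288 − (83 + 63 + 65) gives (1,4) = 77.
Using row 1: 67 + 59 + 77 + ? → (1,3) = 288 − 203 = 85.
Row 4 needs 288; the known cells sum to 231, so (4,3) = 57.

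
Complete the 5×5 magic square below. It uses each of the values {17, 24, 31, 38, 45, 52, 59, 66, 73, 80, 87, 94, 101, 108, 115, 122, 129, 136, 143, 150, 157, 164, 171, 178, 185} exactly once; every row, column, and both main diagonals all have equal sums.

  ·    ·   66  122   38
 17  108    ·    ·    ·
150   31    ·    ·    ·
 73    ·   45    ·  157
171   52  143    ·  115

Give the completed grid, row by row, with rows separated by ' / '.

The 25 entries sum to 2525, so each line sums to 2525/5 = 505.
Using row 5: 171 + 52 + 143 + 115 + ? → (5,4) = 505 − 481 = 24.
The remaining cell in column 1 is (1,1) = 505 − 411 = 94.
Using row 1: 94 + 66 + 122 + 38 + ? → (1,2) = 505 − 320 = 185.
Using column 2: 185 + 108 + 31 + 52 + ? → (4,2) = 505 − 376 = 129.
Using row 4: 73 + 129 + 45 + 157 + ? → (4,4) = 505 − 404 = 101.
The remaining cell in main diagonal is (3,3) = 505 − 418 = 87.
From anti-diagonal, 505 − (38 + 87 + 129 + 171) gives (2,4) = 80.
Column 3: 66 + 87 + 45 + 143 + ? = 505, so (2,3) = 164.
Column 4 needs 505; the known cells sum to 327, so (3,4) = 178.
Row 2 needs 505; the known cells sum to 369, so (2,5) = 136.
Row 3: 150 + 31 + 87 + 178 + ? = 505, so (3,5) = 59.

94 185 66 122 38 / 17 108 164 80 136 / 150 31 87 178 59 / 73 129 45 101 157 / 171 52 143 24 115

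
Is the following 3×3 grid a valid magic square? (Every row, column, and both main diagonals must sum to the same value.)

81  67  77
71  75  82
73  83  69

No — row 2 sums to 228 but row 3 sums to 225.

Row 1: 81 + 67 + 77 = 225.
Row 2: 71 + 75 + 82 = 228.
Row 3: 73 + 83 + 69 = 225.
Column 1: 81 + 71 + 73 = 225.
Column 2: 67 + 75 + 83 = 225.
Column 3: 77 + 82 + 69 = 228.
Main diagonal: 81 + 75 + 69 = 225.
Anti-diagonal: 77 + 75 + 73 = 225.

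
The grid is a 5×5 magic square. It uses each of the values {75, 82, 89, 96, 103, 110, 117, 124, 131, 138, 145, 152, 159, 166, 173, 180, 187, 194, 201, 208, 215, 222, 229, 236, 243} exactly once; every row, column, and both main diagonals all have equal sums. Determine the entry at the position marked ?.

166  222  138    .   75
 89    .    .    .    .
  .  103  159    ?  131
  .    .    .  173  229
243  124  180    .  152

215

The 25 entries sum to 3975, so each line sums to 3975/5 = 795.
Row 1 needs 795; the known cells sum to 601, so (1,4) = 194.
Row 5 needs 795; the known cells sum to 699, so (5,4) = 96.
From column 5, 795 − (75 + 131 + 229 + 152) gives (2,5) = 208.
Main diagonal must total 795; the given cells sum to 650, so (2,2) = 145.
From column 2, 795 − (222 + 145 + 103 + 124) gives (4,2) = 201.
The remaining cell in anti-diagonal is (2,4) = 795 − 678 = 117.
Row 2 needs 795; the known cells sum to 559, so (2,3) = 236.
Column 3 needs 795; the known cells sum to 713, so (4,3) = 82.
From column 4, 795 − (194 + 117 + 173 + 96) gives (3,4) = 215.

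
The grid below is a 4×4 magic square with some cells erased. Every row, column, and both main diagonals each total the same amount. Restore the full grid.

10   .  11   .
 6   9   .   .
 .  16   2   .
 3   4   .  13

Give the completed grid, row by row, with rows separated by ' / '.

10 5 11 8 / 6 9 7 12 / 15 16 2 1 / 3 4 14 13

Main diagonal is already complete: 10 + 9 + 2 + 13 = 34, so that is the magic constant.
From row 4, 34 − (3 + 4 + 13) gives (4,3) = 14.
Column 1 must total 34; the given cells sum to 19, so (3,1) = 15.
Column 2 needs 34; the known cells sum to 29, so (1,2) = 5.
Column 3 must total 34; the given cells sum to 27, so (2,3) = 7.
Using anti-diagonal: 7 + 16 + 3 + ? → (1,4) = 34 − 26 = 8.
Row 2 needs 34; the known cells sum to 22, so (2,4) = 12.
Row 3 needs 34; the known cells sum to 33, so (3,4) = 1.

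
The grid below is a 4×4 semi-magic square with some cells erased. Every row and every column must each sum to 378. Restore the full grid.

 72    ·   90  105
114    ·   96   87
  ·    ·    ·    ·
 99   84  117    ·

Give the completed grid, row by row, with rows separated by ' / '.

Row 1 must total 378; the given cells sum to 267, so (1,2) = 111.
Row 2: 114 + 96 + 87 + ? = 378, so (2,2) = 81.
Using row 4: 99 + 84 + 117 + ? → (4,4) = 378 − 300 = 78.
The remaining cell in column 1 is (3,1) = 378 − 285 = 93.
The remaining cell in column 2 is (3,2) = 378 − 276 = 102.
Column 3 must total 378; the given cells sum to 303, so (3,3) = 75.
Column 4 needs 378; the known cells sum to 270, so (3,4) = 108.

72 111 90 105 / 114 81 96 87 / 93 102 75 108 / 99 84 117 78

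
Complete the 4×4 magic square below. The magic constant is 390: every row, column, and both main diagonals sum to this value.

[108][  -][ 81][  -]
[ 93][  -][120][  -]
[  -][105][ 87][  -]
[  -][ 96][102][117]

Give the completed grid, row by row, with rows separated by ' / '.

108 111 81 90 / 93 78 120 99 / 114 105 87 84 / 75 96 102 117

Row 4 needs 390; the known cells sum to 315, so (4,1) = 75.
Column 1: 108 + 93 + 75 + ? = 390, so (3,1) = 114.
Main diagonal must total 390; the given cells sum to 312, so (2,2) = 78.
Anti-diagonal: 120 + 105 + 75 + ? = 390, so (1,4) = 90.
Using row 1: 108 + 81 + 90 + ? → (1,2) = 390 − 279 = 111.
Row 2 must total 390; the given cells sum to 291, so (2,4) = 99.
The remaining cell in row 3 is (3,4) = 390 − 306 = 84.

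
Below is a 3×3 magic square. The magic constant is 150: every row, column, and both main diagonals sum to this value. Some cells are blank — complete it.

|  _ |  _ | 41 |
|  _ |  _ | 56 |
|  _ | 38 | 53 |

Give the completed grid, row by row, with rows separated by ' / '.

47 62 41 / 44 50 56 / 59 38 53

Using row 3: 38 + 53 + ? → (3,1) = 150 − 91 = 59.
The remaining cell in anti-diagonal is (2,2) = 150 − 100 = 50.
Using row 2: 50 + 56 + ? → (2,1) = 150 − 106 = 44.
Column 1 needs 150; the known cells sum to 103, so (1,1) = 47.
Column 2 needs 150; the known cells sum to 88, so (1,2) = 62.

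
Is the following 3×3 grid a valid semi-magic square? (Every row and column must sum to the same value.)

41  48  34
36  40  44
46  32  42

No — row 1 sums to 123 but column 2 sums to 120.

Row 1: 41 + 48 + 34 = 123.
Row 2: 36 + 40 + 44 = 120.
Row 3: 46 + 32 + 42 = 120.
Column 1: 41 + 36 + 46 = 123.
Column 2: 48 + 40 + 32 = 120.
Column 3: 34 + 44 + 42 = 120.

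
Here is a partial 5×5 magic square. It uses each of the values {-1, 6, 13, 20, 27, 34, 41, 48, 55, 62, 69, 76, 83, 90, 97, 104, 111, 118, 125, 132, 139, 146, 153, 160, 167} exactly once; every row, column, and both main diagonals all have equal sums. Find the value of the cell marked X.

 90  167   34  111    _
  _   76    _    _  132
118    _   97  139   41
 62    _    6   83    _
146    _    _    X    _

27

The 25 entries sum to 2075, so each line sums to 2075/5 = 415.
From row 1, 415 − (90 + 167 + 34 + 111) gives (1,5) = 13.
The remaining cell in row 3 is (3,2) = 415 − 395 = 20.
Column 1: 90 + 118 + 62 + 146 + ? = 415, so (2,1) = -1.
The remaining cell in main diagonal is (5,5) = 415 − 346 = 69.
Column 5: 13 + 132 + 41 + 69 + ? = 415, so (4,5) = 160.
The remaining cell in row 4 is (4,2) = 415 − 311 = 104.
The remaining cell in column 2 is (5,2) = 415 − 367 = 48.
Anti-diagonal needs 415; the known cells sum to 360, so (2,4) = 55.
From row 2, 415 − (-1 + 76 + 55 + 132) gives (2,3) = 153.
From column 3, 415 − (34 + 153 + 97 + 6) gives (5,3) = 125.
Column 4 must total 415; the given cells sum to 388, so (5,4) = 27.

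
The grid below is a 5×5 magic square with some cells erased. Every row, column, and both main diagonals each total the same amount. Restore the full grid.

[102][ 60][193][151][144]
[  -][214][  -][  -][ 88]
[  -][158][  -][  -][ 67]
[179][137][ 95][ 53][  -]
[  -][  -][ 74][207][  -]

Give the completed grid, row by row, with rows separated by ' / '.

Row 1 is already complete: 102 + 60 + 193 + 151 + 144 = 650, so that is the magic constant.
From row 4, 650 − (179 + 137 + 95 + 53) gives (4,5) = 186.
Column 2 must total 650; the given cells sum to 569, so (5,2) = 81.
Column 5: 144 + 88 + 67 + 186 + ? = 650, so (5,5) = 165.
Main diagonal must total 650; the given cells sum to 534, so (3,3) = 116.
From row 5, 650 − (81 + 74 + 207 + 165) gives (5,1) = 123.
Column 3 needs 650; the known cells sum to 478, so (2,3) = 172.
From anti-diagonal, 650 − (144 + 116 + 137 + 123) gives (2,4) = 130.
Using row 2: 214 + 172 + 130 + 88 + ? → (2,1) = 650 − 604 = 46.
Column 1: 102 + 46 + 179 + 123 + ? = 650, so (3,1) = 200.
Column 4: 151 + 130 + 53 + 207 + ? = 650, so (3,4) = 109.

102 60 193 151 144 / 46 214 172 130 88 / 200 158 116 109 67 / 179 137 95 53 186 / 123 81 74 207 165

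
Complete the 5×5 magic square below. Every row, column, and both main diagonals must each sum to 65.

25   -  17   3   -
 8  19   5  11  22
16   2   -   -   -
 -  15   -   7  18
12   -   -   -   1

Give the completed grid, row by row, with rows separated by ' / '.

From column 1, 65 − (25 + 8 + 16 + 12) gives (4,1) = 4.
From main diagonal, 65 − (25 + 19 + 7 + 1) gives (3,3) = 13.
From anti-diagonal, 65 − (11 + 13 + 15 + 12) gives (1,5) = 14.
Row 1: 25 + 17 + 3 + 14 + ? = 65, so (1,2) = 6.
From row 4, 65 − (4 + 15 + 7 + 18) gives (4,3) = 21.
From column 2, 65 − (6 + 19 + 2 + 15) gives (5,2) = 23.
Using column 3: 17 + 5 + 13 + 21 + ? → (5,3) = 65 − 56 = 9.
Column 5 needs 65; the known cells sum to 55, so (3,5) = 10.
From row 3, 65 − (16 + 2 + 13 + 10) gives (3,4) = 24.
Row 5 needs 65; the known cells sum to 45, so (5,4) = 20.

25 6 17 3 14 / 8 19 5 11 22 / 16 2 13 24 10 / 4 15 21 7 18 / 12 23 9 20 1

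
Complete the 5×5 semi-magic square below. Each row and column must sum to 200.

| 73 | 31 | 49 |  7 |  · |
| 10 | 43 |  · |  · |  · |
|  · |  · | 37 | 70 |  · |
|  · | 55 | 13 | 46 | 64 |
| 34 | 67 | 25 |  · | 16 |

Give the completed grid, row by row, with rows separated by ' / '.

73 31 49 7 40 / 10 43 76 19 52 / 61 4 37 70 28 / 22 55 13 46 64 / 34 67 25 58 16

From row 1, 200 − (73 + 31 + 49 + 7) gives (1,5) = 40.
From row 4, 200 − (55 + 13 + 46 + 64) gives (4,1) = 22.
From row 5, 200 − (34 + 67 + 25 + 16) gives (5,4) = 58.
The remaining cell in column 1 is (3,1) = 200 − 139 = 61.
The remaining cell in column 2 is (3,2) = 200 − 196 = 4.
The remaining cell in column 3 is (2,3) = 200 − 124 = 76.
Column 4 needs 200; the known cells sum to 181, so (2,4) = 19.
Row 2: 10 + 43 + 76 + 19 + ? = 200, so (2,5) = 52.
Using row 3: 61 + 4 + 37 + 70 + ? → (3,5) = 200 − 172 = 28.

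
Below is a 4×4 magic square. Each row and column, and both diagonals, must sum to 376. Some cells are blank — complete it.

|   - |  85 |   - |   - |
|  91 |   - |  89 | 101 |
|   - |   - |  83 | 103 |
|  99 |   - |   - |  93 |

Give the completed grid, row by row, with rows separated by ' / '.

Row 2 needs 376; the known cells sum to 281, so (2,2) = 95.
From column 4, 376 − (101 + 103 + 93) gives (1,4) = 79.
Main diagonal must total 376; the given cells sum to 271, so (1,1) = 105.
From anti-diagonal, 376 − (79 + 89 + 99) gives (3,2) = 109.
Row 1 needs 376; the known cells sum to 269, so (1,3) = 107.
Row 3 must total 376; the given cells sum to 295, so (3,1) = 81.
From column 2, 376 − (85 + 95 + 109) gives (4,2) = 87.
Using column 3: 107 + 89 + 83 + ? → (4,3) = 376 − 279 = 97.

105 85 107 79 / 91 95 89 101 / 81 109 83 103 / 99 87 97 93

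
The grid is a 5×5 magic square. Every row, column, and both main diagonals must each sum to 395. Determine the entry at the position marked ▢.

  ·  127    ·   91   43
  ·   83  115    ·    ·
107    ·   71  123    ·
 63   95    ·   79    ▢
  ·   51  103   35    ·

The remaining cell in column 2 is (3,2) = 395 − 356 = 39.
Column 4 needs 395; the known cells sum to 328, so (2,4) = 67.
Anti-diagonal must total 395; the given cells sum to 276, so (5,1) = 119.
From row 3, 395 − (107 + 39 + 71 + 123) gives (3,5) = 55.
From row 5, 395 − (119 + 51 + 103 + 35) gives (5,5) = 87.
The remaining cell in main diagonal is (1,1) = 395 − 320 = 75.
Using row 1: 75 + 127 + 91 + 43 + ? → (1,3) = 395 − 336 = 59.
From column 1, 395 − (75 + 107 + 63 + 119) gives (2,1) = 31.
The remaining cell in column 3 is (4,3) = 395 − 348 = 47.
The remaining cell in row 2 is (2,5) = 395 − 296 = 99.
Using row 4: 63 + 95 + 47 + 79 + ? → (4,5) = 395 − 284 = 111.

111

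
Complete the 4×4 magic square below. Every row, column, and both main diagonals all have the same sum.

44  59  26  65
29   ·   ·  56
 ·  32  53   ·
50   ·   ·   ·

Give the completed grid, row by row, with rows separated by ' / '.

Row 1 is already complete: 44 + 59 + 26 + 65 = 194, so that is the magic constant.
Column 1 must total 194; the given cells sum to 123, so (3,1) = 71.
Anti-diagonal must total 194; the given cells sum to 147, so (2,3) = 47.
Using row 2: 29 + 47 + 56 + ? → (2,2) = 194 − 132 = 62.
The remaining cell in row 3 is (3,4) = 194 − 156 = 38.
Column 2: 59 + 62 + 32 + ? = 194, so (4,2) = 41.
From column 3, 194 − (26 + 47 + 53) gives (4,3) = 68.
The remaining cell in column 4 is (4,4) = 194 − 159 = 35.

44 59 26 65 / 29 62 47 56 / 71 32 53 38 / 50 41 68 35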